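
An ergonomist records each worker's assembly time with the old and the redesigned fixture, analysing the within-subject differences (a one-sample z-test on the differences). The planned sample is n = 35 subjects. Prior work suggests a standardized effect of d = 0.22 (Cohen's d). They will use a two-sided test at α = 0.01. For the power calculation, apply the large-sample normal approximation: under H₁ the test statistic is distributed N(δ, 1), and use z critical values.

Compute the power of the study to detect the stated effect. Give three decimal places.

Noncentrality parameter: δ = d·√n = 0.22 × √35 = 1.3015
Two-sided α = 0.01 → critical value z_{0.005} = 2.576.
Power = Φ(δ − 2.576) + Φ(−δ − 2.576) = Φ(-1.274) + Φ(-3.877) = 0.1013 + 0.0001 = 0.1013.

Power ≈ 0.101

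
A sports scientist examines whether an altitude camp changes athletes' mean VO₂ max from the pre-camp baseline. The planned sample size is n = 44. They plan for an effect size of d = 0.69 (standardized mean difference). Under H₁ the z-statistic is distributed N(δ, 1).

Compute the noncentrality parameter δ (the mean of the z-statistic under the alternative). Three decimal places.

The noncentrality parameter scales effect size by the design's sample-size factor: δ = d·√n = 0.69 × √44 = 4.5769

δ ≈ 4.577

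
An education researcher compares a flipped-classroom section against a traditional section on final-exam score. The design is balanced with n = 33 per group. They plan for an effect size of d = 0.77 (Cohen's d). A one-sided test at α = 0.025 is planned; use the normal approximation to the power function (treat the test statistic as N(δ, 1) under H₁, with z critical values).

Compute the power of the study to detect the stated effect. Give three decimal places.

Power ≈ 0.879

Noncentrality parameter: δ = d·√(n/2) = 0.77 × √(33/2) = 3.1278
One-sided α = 0.025 → critical value z_{0.025} = 1.960.
Power = P(Z > 1.960 − δ) = Φ(1.168) = 0.8786.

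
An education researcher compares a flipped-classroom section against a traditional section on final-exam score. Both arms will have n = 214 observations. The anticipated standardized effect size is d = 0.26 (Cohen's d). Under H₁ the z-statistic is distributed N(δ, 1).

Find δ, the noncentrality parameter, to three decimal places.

δ ≈ 2.689

The noncentrality parameter scales effect size by the design's sample-size factor: δ = d·√(n/2) = 0.26 × √(214/2) = 2.6895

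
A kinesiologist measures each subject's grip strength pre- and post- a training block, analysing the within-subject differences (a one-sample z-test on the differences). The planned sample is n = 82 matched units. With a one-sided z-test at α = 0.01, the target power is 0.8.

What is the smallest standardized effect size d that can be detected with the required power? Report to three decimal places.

Need Φ(δ − 2.326) = 0.8, so δ = 2.326 + 0.842 = 3.168.
δ = d·√n ⇒ d = δ/√n = 3.168/√82 = 0.3498.

d ≈ 0.350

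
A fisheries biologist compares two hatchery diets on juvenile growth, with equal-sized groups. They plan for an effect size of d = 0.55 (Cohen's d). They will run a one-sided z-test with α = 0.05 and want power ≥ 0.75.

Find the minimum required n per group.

n = 36 per group

For power 0.75 need Φ(δ − z_{0.05}) = 0.75, so δ = z_{0.05} + z_{0.25} = 1.645 + 0.674 = 2.319.
δ = d·√(n/2) ⇒ n = 2(δ/d)² = 2 × (2.319 / 0.55)² = 35.57.
Rounding up, n = 36 per group.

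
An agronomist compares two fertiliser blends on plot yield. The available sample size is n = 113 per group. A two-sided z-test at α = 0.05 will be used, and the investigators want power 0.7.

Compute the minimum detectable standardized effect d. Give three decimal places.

d ≈ 0.331

Need Φ(δ − 1.960) = 0.7, so δ = 1.960 + 0.524 = 2.484.
(The second rejection-region term Φ(−δ − z_{α/2}) is negligible and dropped.)
δ = d·√(n/2) ⇒ d = δ/√(n/2) = 2.484/√(113/2) = 0.3305.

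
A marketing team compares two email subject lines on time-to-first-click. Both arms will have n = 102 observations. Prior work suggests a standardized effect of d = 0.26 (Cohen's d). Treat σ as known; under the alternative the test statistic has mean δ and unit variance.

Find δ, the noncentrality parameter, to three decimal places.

δ ≈ 1.857

The noncentrality parameter scales effect size by the design's sample-size factor: δ = d·√(n/2) = 0.26 × √(102/2) = 1.8568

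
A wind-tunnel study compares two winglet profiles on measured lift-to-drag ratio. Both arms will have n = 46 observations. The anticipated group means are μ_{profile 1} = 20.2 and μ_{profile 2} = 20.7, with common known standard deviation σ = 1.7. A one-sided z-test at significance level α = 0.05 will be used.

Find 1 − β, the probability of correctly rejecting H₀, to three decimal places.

Standardized effect: d = |μ_{profile 1} − μ_{profile 2}| / σ = |20.2 − 20.7| / 1.7 = 0.2941
Noncentrality parameter: δ = d·√(n/2) = 0.2941 × √(46/2) = 1.4105
One-sided α = 0.05 → critical value z_{0.05} = 1.645.
Power = Φ(δ − 1.645) = Φ(-0.234) = 0.4074.

Power ≈ 0.407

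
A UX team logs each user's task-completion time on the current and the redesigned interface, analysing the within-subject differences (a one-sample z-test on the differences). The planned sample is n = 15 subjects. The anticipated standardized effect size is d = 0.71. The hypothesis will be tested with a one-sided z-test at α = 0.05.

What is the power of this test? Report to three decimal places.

Noncentrality parameter: δ = d·√n = 0.71 × √15 = 2.7498
Critical value for a one-sided test at α = 0.05: z_α = 1.645.
Power = P(Z > 1.645 − δ) = Φ(1.105) = 0.8654.

Power ≈ 0.865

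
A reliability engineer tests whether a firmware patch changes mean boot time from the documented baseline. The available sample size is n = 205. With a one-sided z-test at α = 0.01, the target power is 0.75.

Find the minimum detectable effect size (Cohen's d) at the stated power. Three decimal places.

Required noncentrality: δ = z_{0.01} + z_{0.25} = 2.326 + 0.674 = 3.001.
δ = d·√n ⇒ d = δ/√n = 3.001/√205 = 0.2096.

d ≈ 0.210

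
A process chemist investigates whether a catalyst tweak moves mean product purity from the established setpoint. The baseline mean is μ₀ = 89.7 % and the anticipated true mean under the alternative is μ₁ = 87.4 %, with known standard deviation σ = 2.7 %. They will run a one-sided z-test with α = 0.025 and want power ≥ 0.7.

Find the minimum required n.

n = 9

Standardized effect: d = |μ₁ − μ₀| / σ = |87.4 − 89.7| / 2.7 = 0.8519
For power 0.7 need Φ(δ − z_{0.025}) = 0.7, so δ = z_{0.025} + z_{0.30} = 1.960 + 0.524 = 2.484.
δ = d·√n ⇒ n = (δ/d)² = (2.484 / 0.8519)² = 8.51.
Round up to the next whole unit.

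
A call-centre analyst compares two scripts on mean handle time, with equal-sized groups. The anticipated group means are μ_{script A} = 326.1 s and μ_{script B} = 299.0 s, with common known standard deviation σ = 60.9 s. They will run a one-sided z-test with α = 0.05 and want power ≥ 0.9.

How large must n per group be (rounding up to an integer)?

n = 87 per group

Standardized effect: d = |μ_{script A} − μ_{script B}| / σ = |326.1 − 299.0| / 60.9 = 0.4450
Set Φ(δ − 1.645) = 0.9; then δ − 1.645 = Φ⁻¹(0.9) = 1.282, giving δ = 2.926.
δ = d·√(n/2) ⇒ n = 2(δ/d)² = 2 × (2.926 / 0.4450)² = 86.50.
Rounding up, n = 87 per group.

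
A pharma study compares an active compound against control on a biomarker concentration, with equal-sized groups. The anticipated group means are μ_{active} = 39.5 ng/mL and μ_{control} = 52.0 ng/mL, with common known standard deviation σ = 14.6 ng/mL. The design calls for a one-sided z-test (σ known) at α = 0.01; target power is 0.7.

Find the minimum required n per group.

Standardized effect: d = |μ_{active} − μ_{control}| / σ = |39.5 − 52.0| / 14.6 = 0.8562
For power 0.7 need Φ(δ − z_{0.01}) = 0.7, so δ = z_{0.01} + z_{0.30} = 2.326 + 0.524 = 2.851.
δ = d·√(n/2) ⇒ n = 2(δ/d)² = 2 × (2.851 / 0.8562)² = 22.17.
Rounding up, n = 23 per group.

n = 23 per group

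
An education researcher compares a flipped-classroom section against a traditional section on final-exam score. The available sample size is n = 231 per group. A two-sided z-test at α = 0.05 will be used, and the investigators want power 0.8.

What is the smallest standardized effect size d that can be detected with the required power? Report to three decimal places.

d ≈ 0.261

Need Φ(δ − 1.960) = 0.8, so δ = 1.960 + 0.842 = 2.802.
(Lower-tail contribution to power is negligible for δ > 0.)
δ = d·√(n/2) ⇒ d = δ/√(n/2) = 2.802/√(231/2) = 0.2607.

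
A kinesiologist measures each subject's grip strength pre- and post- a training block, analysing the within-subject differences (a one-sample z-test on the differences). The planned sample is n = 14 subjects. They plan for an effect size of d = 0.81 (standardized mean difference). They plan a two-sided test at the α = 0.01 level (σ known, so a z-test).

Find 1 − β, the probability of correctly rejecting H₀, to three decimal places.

Noncentrality parameter: δ = d·√n = 0.81 × √14 = 3.0307
Critical value for a two-sided test at α = 0.01: z_{α/2} = 2.576.
Power = Φ(δ − 2.576) + Φ(−δ − 2.576) = Φ(0.455) + Φ(-5.607) = 0.6754 + 0.0000 = 0.6754.

Power ≈ 0.675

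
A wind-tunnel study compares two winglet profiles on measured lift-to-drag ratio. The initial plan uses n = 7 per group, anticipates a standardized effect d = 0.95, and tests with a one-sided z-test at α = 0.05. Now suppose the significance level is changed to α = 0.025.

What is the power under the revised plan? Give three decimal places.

δ = d·√(n/2) = 0.95 × √(7/2) = 1.7773 (unchanged). New critical value: z_{0.025} = 1.960.
Revised power = P(Z > 1.960 − δ) = Φ(-0.183) = 0.4275.

Power ≈ 0.428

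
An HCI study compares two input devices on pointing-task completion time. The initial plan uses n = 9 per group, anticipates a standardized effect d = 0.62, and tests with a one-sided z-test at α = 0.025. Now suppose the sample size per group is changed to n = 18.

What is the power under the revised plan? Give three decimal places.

With n = 18 per group: δ = d·√(n/2) = 0.62 × √(18/2) = 1.8600. Critical value z_{0.025} = 1.960.
Revised power = Φ(δ − 1.960) = Φ(-0.100) = 0.4602.

Power ≈ 0.460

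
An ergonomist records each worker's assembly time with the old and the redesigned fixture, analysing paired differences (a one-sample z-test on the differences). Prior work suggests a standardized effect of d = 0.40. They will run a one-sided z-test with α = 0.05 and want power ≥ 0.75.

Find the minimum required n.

n = 34

For power 0.75 need Φ(δ − z_{0.05}) = 0.75, so δ = z_{0.05} + z_{0.25} = 1.645 + 0.674 = 2.319.
δ = d·√n ⇒ n = (δ/d)² = (2.319 / 0.40)² = 33.62.
Round up to the next whole unit.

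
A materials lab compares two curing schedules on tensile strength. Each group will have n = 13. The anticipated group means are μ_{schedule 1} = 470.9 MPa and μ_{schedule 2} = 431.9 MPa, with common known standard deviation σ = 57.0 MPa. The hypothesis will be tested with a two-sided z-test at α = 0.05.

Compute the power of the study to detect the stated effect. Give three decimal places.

Power ≈ 0.415

Standardized effect: d = |μ_{schedule 1} − μ_{schedule 2}| / σ = |470.9 − 431.9| / 57.0 = 0.6842
Noncentrality parameter: δ = d·√(n/2) = 0.6842 × √(13/2) = 1.7444
Critical value for a two-sided test at α = 0.05: z_{α/2} = 1.960.
Power = Φ(δ − 1.960) + Φ(−δ − 1.960) = Φ(-0.216) + Φ(-3.704) = 0.4147 + 0.0001 = 0.4148.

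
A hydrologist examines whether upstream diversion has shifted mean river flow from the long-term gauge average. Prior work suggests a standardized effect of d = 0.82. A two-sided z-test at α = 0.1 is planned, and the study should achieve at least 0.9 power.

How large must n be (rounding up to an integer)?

For power 0.9 need Φ(δ − z_{0.05}) = 0.9, so δ = z_{0.05} + z_{0.10} = 1.645 + 1.282 = 2.926.
(The Φ(−δ − z_{α/2}) term is vanishingly small for δ > 0 and is dropped in the standard sample-size formula.)
δ = d·√n ⇒ n = (δ/d)² = (2.926 / 0.82)² = 12.74.
Rounding up, n = 13.

n = 13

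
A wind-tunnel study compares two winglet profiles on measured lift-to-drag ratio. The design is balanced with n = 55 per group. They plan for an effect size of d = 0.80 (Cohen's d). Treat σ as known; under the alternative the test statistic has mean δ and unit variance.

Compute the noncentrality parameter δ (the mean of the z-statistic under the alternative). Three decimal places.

The noncentrality parameter scales effect size by the design's sample-size factor: δ = d·√(n/2) = 0.80 × √(55/2) = 4.1952

δ ≈ 4.195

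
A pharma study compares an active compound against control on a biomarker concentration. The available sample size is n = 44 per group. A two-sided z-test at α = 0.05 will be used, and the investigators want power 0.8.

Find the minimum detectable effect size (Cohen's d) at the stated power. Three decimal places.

Need Φ(δ − 1.960) = 0.8, so δ = 1.960 + 0.842 = 2.802.
(The second rejection-region term Φ(−δ − z_{α/2}) is negligible and dropped.)
δ = d·√(n/2) ⇒ d = δ/√(n/2) = 2.802/√(44/2) = 0.5973.

d ≈ 0.597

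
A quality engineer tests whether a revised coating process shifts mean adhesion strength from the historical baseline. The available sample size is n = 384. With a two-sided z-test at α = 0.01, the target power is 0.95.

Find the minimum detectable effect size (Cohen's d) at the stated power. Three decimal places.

d ≈ 0.215

Required noncentrality: δ = z_{0.005} + z_{0.05} = 2.576 + 1.645 = 4.221.
(Lower-tail contribution to power is negligible for δ > 0.)
δ = d·√n ⇒ d = δ/√n = 4.221/√384 = 0.2154.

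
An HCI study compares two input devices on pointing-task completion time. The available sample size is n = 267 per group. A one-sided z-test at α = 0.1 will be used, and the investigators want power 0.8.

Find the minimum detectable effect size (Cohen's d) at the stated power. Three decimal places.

Need Φ(δ − 1.282) = 0.8, so δ = 1.282 + 0.842 = 2.123.
δ = d·√(n/2) ⇒ d = δ/√(n/2) = 2.123/√(267/2) = 0.1838.

d ≈ 0.184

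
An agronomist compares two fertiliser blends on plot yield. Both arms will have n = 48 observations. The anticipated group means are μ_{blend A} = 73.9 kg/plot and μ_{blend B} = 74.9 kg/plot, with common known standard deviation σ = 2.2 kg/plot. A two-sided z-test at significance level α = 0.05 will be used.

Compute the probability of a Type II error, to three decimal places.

Standardized effect: d = |μ_{blend A} − μ_{blend B}| / σ = |73.9 − 74.9| / 2.2 = 0.4545
Noncentrality parameter: δ = d·√(n/2) = 0.4545 × √(48/2) = 2.2268
Critical value for a two-sided test at α = 0.05: z_{α/2} = 1.960.
Power = Φ(δ − 1.960) + Φ(−δ − 1.960) = Φ(0.267) + Φ(-4.187) = 0.6052 + 0.0000 = 0.6052.
Type II error: β = 1 − power = 1 − 0.6052 = 0.3948.

β ≈ 0.395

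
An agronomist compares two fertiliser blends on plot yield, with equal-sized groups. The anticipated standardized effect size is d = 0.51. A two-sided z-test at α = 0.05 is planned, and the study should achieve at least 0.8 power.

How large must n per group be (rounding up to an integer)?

n = 61 per group

Set Φ(δ − 1.960) = 0.8; then δ − 1.960 = Φ⁻¹(0.8) = 0.842, giving δ = 2.802.
(Ignoring the negligible lower-tail rejection probability gives the usual closed-form inversion.)
δ = d·√(n/2) ⇒ n = 2(δ/d)² = 2 × (2.802 / 0.51)² = 60.35.
Round up to the next whole unit.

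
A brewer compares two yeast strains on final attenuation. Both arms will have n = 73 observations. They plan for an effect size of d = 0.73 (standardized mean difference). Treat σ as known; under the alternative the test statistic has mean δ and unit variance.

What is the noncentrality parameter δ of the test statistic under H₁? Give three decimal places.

δ ≈ 4.410

The noncentrality parameter scales effect size by the design's sample-size factor: δ = d·√(n/2) = 0.73 × √(73/2) = 4.4103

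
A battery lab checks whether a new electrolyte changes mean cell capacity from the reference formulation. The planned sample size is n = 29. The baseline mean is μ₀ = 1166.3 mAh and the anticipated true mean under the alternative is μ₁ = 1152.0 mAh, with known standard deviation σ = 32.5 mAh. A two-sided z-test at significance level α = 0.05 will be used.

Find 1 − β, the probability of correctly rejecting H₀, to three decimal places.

Power ≈ 0.659

Standardized effect: d = |μ₁ − μ₀| / σ = |1152.0 − 1166.3| / 32.5 = 0.4400
Noncentrality parameter: δ = d·√n = 0.4400 × √29 = 2.3695
Two-sided α = 0.05 → critical value z_{0.025} = 1.960.
Power = Φ(δ − 1.960) + Φ(−δ − 1.960) = Φ(0.410) + Φ(-4.329) = 0.6589 + 0.0000 = 0.6589.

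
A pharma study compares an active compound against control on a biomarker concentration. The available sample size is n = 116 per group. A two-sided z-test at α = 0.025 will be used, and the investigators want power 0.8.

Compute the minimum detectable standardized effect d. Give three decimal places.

d ≈ 0.405

Need Φ(δ − 2.241) = 0.8, so δ = 2.241 + 0.842 = 3.083.
(Lower-tail contribution to power is negligible for δ > 0.)
δ = d·√(n/2) ⇒ d = δ/√(n/2) = 3.083/√(116/2) = 0.4048.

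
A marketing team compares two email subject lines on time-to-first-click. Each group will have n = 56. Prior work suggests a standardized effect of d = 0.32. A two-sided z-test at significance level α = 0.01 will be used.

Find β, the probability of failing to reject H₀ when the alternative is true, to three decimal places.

Noncentrality parameter: δ = d·√(n/2) = 0.32 × √(56/2) = 1.6933
Critical value for a two-sided test at α = 0.01: z_{α/2} = 2.576.
Power = Φ(δ − 2.576) + Φ(−δ − 2.576) = Φ(-0.883) + Φ(-4.269) = 0.1887 + 0.0000 = 0.1887.
Type II error: β = 1 − power = 1 − 0.1887 = 0.8113.

β ≈ 0.811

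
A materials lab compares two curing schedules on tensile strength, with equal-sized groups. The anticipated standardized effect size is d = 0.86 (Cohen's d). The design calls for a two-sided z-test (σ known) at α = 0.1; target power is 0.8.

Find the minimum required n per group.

n = 17 per group

For power 0.8 need Φ(δ − z_{0.05}) = 0.8, so δ = z_{0.05} + z_{0.20} = 1.645 + 0.842 = 2.486.
(For δ > 0 the lower-tail rejection region contributes negligibly to power, so the one-term inversion is standard.)
δ = d·√(n/2) ⇒ n = 2(δ/d)² = 2 × (2.486 / 0.86)² = 16.72.
Round up to the next whole unit.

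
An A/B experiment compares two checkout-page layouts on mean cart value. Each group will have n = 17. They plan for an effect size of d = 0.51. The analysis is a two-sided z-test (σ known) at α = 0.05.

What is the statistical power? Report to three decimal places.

Power ≈ 0.318

Noncentrality parameter: δ = d·√(n/2) = 0.51 × √(17/2) = 1.4869
Two-sided α = 0.05 → critical value z_{0.025} = 1.960.
Power = Φ(δ − 1.960) + Φ(−δ − 1.960) = Φ(-0.473) + Φ(-3.447) = 0.3181 + 0.0003 = 0.3184.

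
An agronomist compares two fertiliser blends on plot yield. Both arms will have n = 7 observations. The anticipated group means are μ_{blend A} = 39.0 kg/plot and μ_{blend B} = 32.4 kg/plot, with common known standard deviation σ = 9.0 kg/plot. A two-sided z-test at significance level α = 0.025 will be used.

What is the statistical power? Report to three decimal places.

Power ≈ 0.192

Standardized effect: d = |μ_{blend A} − μ_{blend B}| / σ = |39.0 − 32.4| / 9.0 = 0.7333
Noncentrality parameter: δ = d·√(n/2) = 0.7333 × √(7/2) = 1.3719
Critical value for a two-sided test at α = 0.025: z_{α/2} = 2.241.
Power = Φ(δ − 2.241) + Φ(−δ − 2.241) = Φ(-0.869) + Φ(-3.613) = 0.1923 + 0.0002 = 0.1924.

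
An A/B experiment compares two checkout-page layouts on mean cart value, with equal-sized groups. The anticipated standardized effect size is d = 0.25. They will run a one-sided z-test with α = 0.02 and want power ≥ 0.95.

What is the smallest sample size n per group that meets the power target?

Set Φ(δ − 2.054) = 0.95; then δ − 2.054 = Φ⁻¹(0.95) = 1.645, giving δ = 3.699.
δ = d·√(n/2) ⇒ n = 2(δ/d)² = 2 × (3.699 / 0.25)² = 437.75.
Round up to the next whole unit.

n = 438 per group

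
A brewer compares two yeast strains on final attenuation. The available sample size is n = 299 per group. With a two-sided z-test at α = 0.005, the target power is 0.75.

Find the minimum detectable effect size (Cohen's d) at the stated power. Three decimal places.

d ≈ 0.285

Required noncentrality: δ = z_{0.0025} + z_{0.25} = 2.807 + 0.674 = 3.482.
(The second rejection-region term Φ(−δ − z_{α/2}) is negligible and dropped.)
δ = d·√(n/2) ⇒ d = δ/√(n/2) = 3.482/√(299/2) = 0.2847.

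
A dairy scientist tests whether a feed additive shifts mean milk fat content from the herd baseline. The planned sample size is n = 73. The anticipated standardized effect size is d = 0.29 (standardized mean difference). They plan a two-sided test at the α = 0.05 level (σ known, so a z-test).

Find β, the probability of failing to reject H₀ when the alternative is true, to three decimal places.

β ≈ 0.302

Noncentrality parameter: δ = d·√n = 0.29 × √73 = 2.4778
Critical value for a two-sided test at α = 0.05: z_{α/2} = 1.960.
Power = Φ(δ − 1.960) + Φ(−δ − 1.960) = Φ(0.518) + Φ(-4.438) = 0.6977 + 0.0000 = 0.6977.
Type II error: β = 1 − power = 1 − 0.6977 = 0.3023.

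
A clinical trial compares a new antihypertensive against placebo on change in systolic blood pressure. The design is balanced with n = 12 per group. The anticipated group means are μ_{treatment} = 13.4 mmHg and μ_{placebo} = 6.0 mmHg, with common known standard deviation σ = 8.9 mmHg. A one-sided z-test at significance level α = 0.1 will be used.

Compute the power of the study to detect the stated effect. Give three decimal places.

Power ≈ 0.775

Standardized effect: d = |μ_{treatment} − μ_{placebo}| / σ = |13.4 − 6.0| / 8.9 = 0.8315
Noncentrality parameter: δ = d·√(n/2) = 0.8315 × √(12/2) = 2.0367
Critical value for a one-sided test at α = 0.1: z_α = 1.282.
Power = Φ(δ − 1.282) = Φ(0.755) = 0.7749.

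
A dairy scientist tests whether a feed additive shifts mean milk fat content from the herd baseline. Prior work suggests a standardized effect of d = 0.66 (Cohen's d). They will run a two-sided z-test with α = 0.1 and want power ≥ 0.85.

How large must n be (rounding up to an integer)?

n = 17

Set Φ(δ − 1.645) = 0.85; then δ − 1.645 = Φ⁻¹(0.85) = 1.036, giving δ = 2.681.
(The Φ(−δ − z_{α/2}) term is vanishingly small for δ > 0 and is dropped in the standard sample-size formula.)
δ = d·√n ⇒ n = (δ/d)² = (2.681 / 0.66)² = 16.50.
Round up to the next whole unit.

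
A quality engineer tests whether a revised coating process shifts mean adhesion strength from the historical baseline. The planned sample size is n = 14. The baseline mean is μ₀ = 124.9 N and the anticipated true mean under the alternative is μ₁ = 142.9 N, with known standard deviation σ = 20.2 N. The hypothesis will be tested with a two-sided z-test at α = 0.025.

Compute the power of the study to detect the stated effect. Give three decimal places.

Standardized effect: d = |μ₁ − μ₀| / σ = |142.9 − 124.9| / 20.2 = 0.8911
Noncentrality parameter: δ = d·√n = 0.8911 × √14 = 3.3342
Two-sided α = 0.025 → critical value z_{0.0125} = 2.241.
Power = Φ(δ − 2.241) + Φ(−δ − 2.241) = Φ(1.093) + Φ(-5.576) = 0.8627 + 0.0000 = 0.8627.

Power ≈ 0.863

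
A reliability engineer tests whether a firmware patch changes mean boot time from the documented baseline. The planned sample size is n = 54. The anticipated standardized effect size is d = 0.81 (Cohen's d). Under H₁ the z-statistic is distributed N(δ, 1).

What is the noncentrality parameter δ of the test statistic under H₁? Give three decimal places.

δ ≈ 5.952

δ = d·√n = 0.81 × √54 = 5.9523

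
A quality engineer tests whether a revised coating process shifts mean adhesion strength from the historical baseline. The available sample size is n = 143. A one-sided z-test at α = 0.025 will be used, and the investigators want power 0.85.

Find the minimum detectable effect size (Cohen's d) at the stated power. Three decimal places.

d ≈ 0.251

Required noncentrality: δ = z_{0.025} + z_{0.15} = 1.960 + 1.036 = 2.996.
δ = d·√n ⇒ d = δ/√n = 2.996/√143 = 0.2506.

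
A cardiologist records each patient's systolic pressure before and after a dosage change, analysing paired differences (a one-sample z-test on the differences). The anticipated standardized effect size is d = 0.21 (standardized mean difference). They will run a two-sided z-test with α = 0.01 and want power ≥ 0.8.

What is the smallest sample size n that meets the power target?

n = 265

Set Φ(δ − 2.576) = 0.8; then δ − 2.576 = Φ⁻¹(0.8) = 0.842, giving δ = 3.417.
(Ignoring the negligible lower-tail rejection probability gives the usual closed-form inversion.)
δ = d·√n ⇒ n = (δ/d)² = (3.417 / 0.21)² = 264.83.
Round up to the next whole unit.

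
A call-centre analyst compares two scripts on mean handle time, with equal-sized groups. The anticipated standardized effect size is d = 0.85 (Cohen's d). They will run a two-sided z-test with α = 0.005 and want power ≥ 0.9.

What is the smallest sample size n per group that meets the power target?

For power 0.9 need Φ(δ − z_{0.0025}) = 0.9, so δ = z_{0.0025} + z_{0.10} = 2.807 + 1.282 = 4.089.
(The Φ(−δ − z_{α/2}) term is vanishingly small for δ > 0 and is dropped in the standard sample-size formula.)
δ = d·√(n/2) ⇒ n = 2(δ/d)² = 2 × (4.089 / 0.85)² = 46.27.
Rounding up, n = 47 per group.

n = 47 per group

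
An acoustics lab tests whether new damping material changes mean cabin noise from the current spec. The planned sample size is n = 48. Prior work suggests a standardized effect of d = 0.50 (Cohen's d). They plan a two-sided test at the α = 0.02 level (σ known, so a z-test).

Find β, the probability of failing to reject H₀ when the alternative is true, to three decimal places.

β ≈ 0.128

Noncentrality parameter: δ = d·√n = 0.50 × √48 = 3.4641
Critical value for a two-sided test at α = 0.02: z_{α/2} = 2.326.
Power = Φ(δ − 2.326) + Φ(−δ − 2.326) = Φ(1.138) + Φ(-5.790) = 0.8724 + 0.0000 = 0.8724.
Type II error: β = 1 − power = 1 − 0.8724 = 0.1276.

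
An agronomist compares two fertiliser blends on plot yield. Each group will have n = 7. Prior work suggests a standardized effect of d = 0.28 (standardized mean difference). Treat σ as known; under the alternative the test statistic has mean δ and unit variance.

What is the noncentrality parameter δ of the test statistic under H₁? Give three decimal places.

δ ≈ 0.524

The noncentrality parameter scales effect size by the design's sample-size factor: δ = d·√(n/2) = 0.28 × √(7/2) = 0.5238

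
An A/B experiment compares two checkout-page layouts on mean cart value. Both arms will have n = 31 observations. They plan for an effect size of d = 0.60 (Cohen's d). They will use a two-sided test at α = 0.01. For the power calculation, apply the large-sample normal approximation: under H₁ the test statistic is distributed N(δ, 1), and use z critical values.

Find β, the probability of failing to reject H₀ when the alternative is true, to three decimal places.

Noncentrality parameter: δ = d·√(n/2) = 0.60 × √(31/2) = 2.3622
Two-sided α = 0.01 → critical value z_{0.005} = 2.576.
Power = Φ(δ − 2.576) + Φ(−δ − 2.576) = Φ(-0.214) + Φ(-4.938) = 0.4154 + 0.0000 = 0.4154.
Type II error: β = 1 − power = 1 − 0.4154 = 0.5846.

β ≈ 0.585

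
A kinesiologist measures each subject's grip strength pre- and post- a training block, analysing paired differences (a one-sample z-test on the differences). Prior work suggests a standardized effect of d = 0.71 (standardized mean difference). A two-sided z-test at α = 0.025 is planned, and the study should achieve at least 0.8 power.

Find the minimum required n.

For power 0.8 need Φ(δ − z_{0.0125}) = 0.8, so δ = z_{0.0125} + z_{0.20} = 2.241 + 0.842 = 3.083.
(Ignoring the negligible lower-tail rejection probability gives the usual closed-form inversion.)
δ = d·√n ⇒ n = (δ/d)² = (3.083 / 0.71)² = 18.86.
Rounding up, n = 19.

n = 19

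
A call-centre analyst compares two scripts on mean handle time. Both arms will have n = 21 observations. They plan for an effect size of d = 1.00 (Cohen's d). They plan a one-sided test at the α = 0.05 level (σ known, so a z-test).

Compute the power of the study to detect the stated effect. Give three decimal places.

Noncentrality parameter: δ = d·√(n/2) = 1.00 × √(21/2) = 3.2404
Critical value for a one-sided test at α = 0.05: z_α = 1.645.
Power = Φ(δ − 1.645) = Φ(1.596) = 0.9447.

Power ≈ 0.945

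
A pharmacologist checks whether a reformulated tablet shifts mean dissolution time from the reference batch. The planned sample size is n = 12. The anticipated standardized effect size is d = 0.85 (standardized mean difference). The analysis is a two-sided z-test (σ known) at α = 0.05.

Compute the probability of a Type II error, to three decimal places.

β ≈ 0.162

Noncentrality parameter: δ = d·√n = 0.85 × √12 = 2.9445
Critical value for a two-sided test at α = 0.05: z_{α/2} = 1.960.
Power = Φ(δ − 1.960) + Φ(−δ − 1.960) = Φ(0.985) + Φ(-4.904) = 0.8376 + 0.0000 = 0.8376.
Type II error: β = 1 − power = 1 − 0.8376 = 0.1624.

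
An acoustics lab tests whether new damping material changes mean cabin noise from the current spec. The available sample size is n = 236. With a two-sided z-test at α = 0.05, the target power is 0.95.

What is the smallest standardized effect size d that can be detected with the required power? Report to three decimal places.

d ≈ 0.235

Required noncentrality: δ = z_{0.025} + z_{0.05} = 1.960 + 1.645 = 3.605.
(Lower-tail contribution to power is negligible for δ > 0.)
δ = d·√n ⇒ d = δ/√n = 3.605/√236 = 0.2347.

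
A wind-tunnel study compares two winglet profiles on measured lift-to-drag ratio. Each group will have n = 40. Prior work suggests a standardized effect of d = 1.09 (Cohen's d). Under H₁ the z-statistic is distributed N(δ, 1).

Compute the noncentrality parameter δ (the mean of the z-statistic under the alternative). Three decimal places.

δ ≈ 4.875

δ = d·√(n/2) = 1.09 × √(40/2) = 4.8746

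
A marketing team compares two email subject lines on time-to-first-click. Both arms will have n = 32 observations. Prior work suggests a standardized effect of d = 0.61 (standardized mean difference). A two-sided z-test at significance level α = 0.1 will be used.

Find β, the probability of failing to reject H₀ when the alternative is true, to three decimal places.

β ≈ 0.213

Noncentrality parameter: δ = d·√(n/2) = 0.61 × √(32/2) = 2.4400
Two-sided α = 0.1 → critical value z_{0.05} = 1.645.
Power = Φ(δ − 1.645) + Φ(−δ − 1.645) = Φ(0.795) + Φ(-4.085) = 0.7867 + 0.0000 = 0.7868.
Type II error: β = 1 − power = 1 − 0.7868 = 0.2132.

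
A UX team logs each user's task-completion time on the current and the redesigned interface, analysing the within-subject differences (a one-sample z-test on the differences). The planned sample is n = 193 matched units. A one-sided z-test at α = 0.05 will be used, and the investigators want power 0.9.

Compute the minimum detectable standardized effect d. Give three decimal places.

Required noncentrality: δ = z_{0.05} + z_{0.10} = 1.645 + 1.282 = 2.926.
δ = d·√n ⇒ d = δ/√n = 2.926/√193 = 0.2106.

d ≈ 0.211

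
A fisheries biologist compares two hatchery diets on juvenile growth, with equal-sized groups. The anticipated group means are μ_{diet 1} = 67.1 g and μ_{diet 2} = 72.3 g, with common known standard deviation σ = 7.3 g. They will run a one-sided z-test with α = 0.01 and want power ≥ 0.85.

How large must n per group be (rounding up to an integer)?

n = 45 per group

Standardized effect: d = |μ_{diet 1} − μ_{diet 2}| / σ = |67.1 − 72.3| / 7.3 = 0.7123
For power 0.85 need Φ(δ − z_{0.01}) = 0.85, so δ = z_{0.01} + z_{0.15} = 2.326 + 1.036 = 3.363.
δ = d·√(n/2) ⇒ n = 2(δ/d)² = 2 × (3.363 / 0.7123)² = 44.57.
Round up to the next whole unit.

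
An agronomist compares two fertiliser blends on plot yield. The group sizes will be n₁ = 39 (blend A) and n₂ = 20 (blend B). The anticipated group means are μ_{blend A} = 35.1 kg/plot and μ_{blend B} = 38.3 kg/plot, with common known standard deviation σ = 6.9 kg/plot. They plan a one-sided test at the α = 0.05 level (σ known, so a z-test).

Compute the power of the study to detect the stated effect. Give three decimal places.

Standardized effect: d = |μ_{blend A} − μ_{blend B}| / σ = |35.1 − 38.3| / 6.9 = 0.4638
Noncentrality parameter: δ = d / √(1/n₁ + 1/n₂) = 0.4638 / √(1/39 + 1/20) = 1.6863
One-sided α = 0.05 → critical value z_{0.05} = 1.645.
Power = Φ(δ − 1.645) = Φ(0.041) = 0.5165.

Power ≈ 0.517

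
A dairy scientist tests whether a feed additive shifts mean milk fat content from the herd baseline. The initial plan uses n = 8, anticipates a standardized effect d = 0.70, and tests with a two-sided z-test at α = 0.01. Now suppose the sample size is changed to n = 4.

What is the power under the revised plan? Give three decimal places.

With n = 4: δ = d·√n = 0.70 × √4 = 1.4000. Critical value z_{0.005} = 2.576.
Revised power = Φ(δ − 2.576) + Φ(−δ − 2.576) = Φ(-1.176) + Φ(-3.976) = 0.1198 + 0.0000 = 0.1199.

Power ≈ 0.120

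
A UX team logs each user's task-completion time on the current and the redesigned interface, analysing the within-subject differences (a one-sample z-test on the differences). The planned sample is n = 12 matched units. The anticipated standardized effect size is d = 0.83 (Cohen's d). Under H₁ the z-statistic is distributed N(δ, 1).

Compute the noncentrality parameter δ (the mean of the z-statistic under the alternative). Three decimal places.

δ ≈ 2.875

δ = d·√n = 0.83 × √12 = 2.8752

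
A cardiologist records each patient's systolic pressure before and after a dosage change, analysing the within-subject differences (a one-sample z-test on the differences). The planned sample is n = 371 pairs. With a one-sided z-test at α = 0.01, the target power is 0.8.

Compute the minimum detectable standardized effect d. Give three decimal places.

d ≈ 0.164

Need Φ(δ − 2.326) = 0.8, so δ = 2.326 + 0.842 = 3.168.
δ = d·√n ⇒ d = δ/√n = 3.168/√371 = 0.1645.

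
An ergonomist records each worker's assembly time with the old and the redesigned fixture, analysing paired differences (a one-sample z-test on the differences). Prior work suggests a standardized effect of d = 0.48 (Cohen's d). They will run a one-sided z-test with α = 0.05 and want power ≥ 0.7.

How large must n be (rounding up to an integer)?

n = 21

Set Φ(δ − 1.645) = 0.7; then δ − 1.645 = Φ⁻¹(0.7) = 0.524, giving δ = 2.169.
δ = d·√n ⇒ n = (δ/d)² = (2.169 / 0.48)² = 20.42.
Rounding up, n = 21.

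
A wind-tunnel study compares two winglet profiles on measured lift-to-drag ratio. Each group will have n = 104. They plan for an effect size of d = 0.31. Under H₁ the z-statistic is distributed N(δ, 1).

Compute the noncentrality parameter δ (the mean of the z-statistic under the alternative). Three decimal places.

δ = d·√(n/2) = 0.31 × √(104/2) = 2.2354

δ ≈ 2.235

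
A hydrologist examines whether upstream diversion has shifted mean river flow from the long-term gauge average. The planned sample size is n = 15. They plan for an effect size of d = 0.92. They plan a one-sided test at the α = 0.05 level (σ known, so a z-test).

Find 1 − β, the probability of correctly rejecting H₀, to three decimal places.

Power ≈ 0.972

Noncentrality parameter: δ = d·√n = 0.92 × √15 = 3.5631
One-sided α = 0.05 → critical value z_{0.05} = 1.645.
Power = P(Z > 1.645 − δ) = Φ(1.918) = 0.9725.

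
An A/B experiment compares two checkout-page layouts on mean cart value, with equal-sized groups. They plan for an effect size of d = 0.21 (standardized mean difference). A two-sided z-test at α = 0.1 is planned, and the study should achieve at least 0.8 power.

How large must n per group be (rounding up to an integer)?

For power 0.8 need Φ(δ − z_{0.05}) = 0.8, so δ = z_{0.05} + z_{0.20} = 1.645 + 0.842 = 2.486.
(The Φ(−δ − z_{α/2}) term is vanishingly small for δ > 0 and is dropped in the standard sample-size formula.)
δ = d·√(n/2) ⇒ n = 2(δ/d)² = 2 × (2.486 / 0.21)² = 280.39.
Round up to the next whole unit.

n = 281 per group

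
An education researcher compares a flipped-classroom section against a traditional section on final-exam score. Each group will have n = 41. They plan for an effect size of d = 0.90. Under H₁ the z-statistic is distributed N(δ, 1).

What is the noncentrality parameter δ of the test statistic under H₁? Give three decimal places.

δ ≈ 4.075

The noncentrality parameter scales effect size by the design's sample-size factor: δ = d·√(n/2) = 0.90 × √(41/2) = 4.0749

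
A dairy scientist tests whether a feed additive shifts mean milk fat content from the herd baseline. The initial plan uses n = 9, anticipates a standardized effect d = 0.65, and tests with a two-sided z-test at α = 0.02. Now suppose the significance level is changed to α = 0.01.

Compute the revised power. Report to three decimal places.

Power ≈ 0.266

δ = d·√n = 0.65 × √9 = 1.9500 (unchanged). New critical value: z_{0.005} = 2.576.
Revised power = Φ(δ − 2.576) + Φ(−δ − 2.576) = Φ(-0.626) + Φ(-4.526) = 0.2657 + 0.0000 = 0.2657.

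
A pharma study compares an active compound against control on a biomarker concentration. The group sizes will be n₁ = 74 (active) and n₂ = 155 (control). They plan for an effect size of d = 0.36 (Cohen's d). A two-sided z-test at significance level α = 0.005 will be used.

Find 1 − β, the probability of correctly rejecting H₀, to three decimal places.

Power ≈ 0.398

Noncentrality parameter: δ = d / √(1/n₁ + 1/n₂) = 0.36 / √(1/74 + 1/155) = 2.5478
Two-sided α = 0.005 → critical value z_{0.0025} = 2.807.
Power = Φ(δ − 2.807) + Φ(−δ − 2.807) = Φ(-0.259) + Φ(-5.355) = 0.3977 + 0.0000 = 0.3977.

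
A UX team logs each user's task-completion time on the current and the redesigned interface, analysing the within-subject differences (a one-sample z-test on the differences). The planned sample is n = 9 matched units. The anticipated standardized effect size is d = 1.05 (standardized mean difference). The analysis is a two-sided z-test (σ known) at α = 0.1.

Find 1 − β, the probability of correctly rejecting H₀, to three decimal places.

Power ≈ 0.934

Noncentrality parameter: δ = d·√n = 1.05 × √9 = 3.1500
Two-sided α = 0.1 → critical value z_{0.05} = 1.645.
Power = Φ(δ − 1.645) + Φ(−δ − 1.645) = Φ(1.505) + Φ(-4.795) = 0.9339 + 0.0000 = 0.9339.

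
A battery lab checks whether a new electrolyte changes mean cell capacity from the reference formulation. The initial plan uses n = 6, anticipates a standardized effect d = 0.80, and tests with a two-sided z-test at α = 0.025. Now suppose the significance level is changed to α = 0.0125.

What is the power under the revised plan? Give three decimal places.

δ = d·√n = 0.80 × √6 = 1.9596 (unchanged). New critical value: z_{0.0063} = 2.498.
Revised power = Φ(δ − 2.498) + Φ(−δ − 2.498) = Φ(-0.538) + Φ(-4.457) = 0.2952 + 0.0000 = 0.2953.

Power ≈ 0.295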